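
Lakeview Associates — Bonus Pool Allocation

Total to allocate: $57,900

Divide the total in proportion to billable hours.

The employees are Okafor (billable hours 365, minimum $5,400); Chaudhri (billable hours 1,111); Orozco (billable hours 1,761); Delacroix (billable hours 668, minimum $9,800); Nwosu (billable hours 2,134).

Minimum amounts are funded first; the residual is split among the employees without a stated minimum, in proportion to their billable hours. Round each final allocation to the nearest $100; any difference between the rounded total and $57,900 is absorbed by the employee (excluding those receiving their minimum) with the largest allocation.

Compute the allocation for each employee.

Guaranteed amounts: Okafor $5,400; Delacroix $9,800. Residual $42,700.
Residual split over remaining billable hours 5,006: Chaudhri 9,476.57 → $9,500; Orozco 15,020.91 → $15,000; Nwosu 18,202.52 → $18,200.

Okafor: $5,400 | Chaudhri: $9,500 | Orozco: $15,000 | Delacroix: $9,800 | Nwosu: $18,200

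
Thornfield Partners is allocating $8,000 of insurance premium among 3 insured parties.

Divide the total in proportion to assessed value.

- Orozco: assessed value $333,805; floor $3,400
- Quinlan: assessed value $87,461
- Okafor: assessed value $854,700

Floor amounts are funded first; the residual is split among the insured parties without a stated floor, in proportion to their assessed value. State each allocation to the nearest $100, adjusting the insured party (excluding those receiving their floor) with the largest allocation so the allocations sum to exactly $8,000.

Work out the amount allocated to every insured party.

Orozco: $3,400 | Quinlan: $400 | Okafor: $4,200

Guaranteed amounts: Orozco $3,400. Remaining pool $4,600.
Remaining pool split over remaining assessed value 942,161: Quinlan 427.02 → $400; Okafor 4,172.98 → $4,200.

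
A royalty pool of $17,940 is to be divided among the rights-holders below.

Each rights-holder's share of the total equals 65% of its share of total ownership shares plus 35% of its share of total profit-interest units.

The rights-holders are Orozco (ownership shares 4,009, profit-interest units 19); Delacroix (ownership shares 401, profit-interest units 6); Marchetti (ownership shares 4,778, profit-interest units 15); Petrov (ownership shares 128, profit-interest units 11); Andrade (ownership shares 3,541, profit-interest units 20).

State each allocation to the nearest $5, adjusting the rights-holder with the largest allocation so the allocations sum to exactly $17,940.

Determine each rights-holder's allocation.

Ownership shares total 12,857; profit-interest units total 71.
Blended shares (65% ownership shares + 35% profit-interest units): Orozco 0.2963; Delacroix 0.0499; Marchetti 0.3155; Petrov 0.0607; Andrade 0.2776.
Raw shares: Orozco 5,316.37; Delacroix 894.32; Marchetti 5,660.08; Petrov 1,088.90; Andrade 4,980.34.
Rounded to nearest $5: Orozco $5,315; Delacroix $895; Marchetti $5,660; Petrov $1,090; Andrade $4,980. Sum = $17,940.
Sum already equals the total — no adjustment.

Orozco: $5,315 | Delacroix: $895 | Marchetti: $5,660 | Petrov: $1,090 | Andrade: $4,980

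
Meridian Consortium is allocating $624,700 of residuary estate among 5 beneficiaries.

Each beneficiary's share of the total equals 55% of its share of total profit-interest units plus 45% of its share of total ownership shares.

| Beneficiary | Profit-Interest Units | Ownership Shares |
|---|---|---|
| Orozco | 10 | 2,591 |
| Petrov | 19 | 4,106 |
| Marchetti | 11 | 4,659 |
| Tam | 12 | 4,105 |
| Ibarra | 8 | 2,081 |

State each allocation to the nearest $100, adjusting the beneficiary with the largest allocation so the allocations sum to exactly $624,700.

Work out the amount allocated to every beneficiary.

Orozco: $98,800 · Petrov: $174,500 · Marchetti: $137,700 · Tam: $134,500 · Ibarra: $79,200

Profit-interest units total 60; ownership shares total 17,542.
Blended shares (55% profit-interest units + 45% ownership shares): Orozco 0.1581; Petrov 0.2795; Marchetti 0.2203; Tam 0.2153; Ibarra 0.1267.
Raw shares: Orozco 98,785.60; Petrov 174,601.61; Marchetti 137,652.24; Tam 134,500.67; Ibarra 79,159.89.
After rounding ($100): Orozco $98,800; Petrov $174,600; Marchetti $137,700; Tam $134,500; Ibarra $79,200. Sum = $624,800.
Difference $624,700 − $624,800 = −$100 applied to largest allocation (Petrov): Petrov becomes $174,500.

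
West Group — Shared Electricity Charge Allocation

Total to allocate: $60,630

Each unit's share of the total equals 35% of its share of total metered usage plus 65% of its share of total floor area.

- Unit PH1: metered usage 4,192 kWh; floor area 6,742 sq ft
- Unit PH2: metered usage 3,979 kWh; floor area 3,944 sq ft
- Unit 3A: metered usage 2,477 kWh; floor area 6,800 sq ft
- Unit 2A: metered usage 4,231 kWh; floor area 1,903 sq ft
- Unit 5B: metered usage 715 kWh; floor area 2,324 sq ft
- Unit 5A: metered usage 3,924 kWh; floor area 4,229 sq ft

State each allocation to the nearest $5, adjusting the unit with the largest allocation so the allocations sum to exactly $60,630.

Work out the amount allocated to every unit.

Totals — metered usage 19,518, floor area 25,942.
Composite weights (35% metered usage + 65% floor area): Unit PH1 0.2441; Unit PH2 0.1702; Unit 3A 0.2148; Unit 2A 0.1236; Unit 5B 0.0711; Unit 5A 0.1763.
Unrounded shares: Unit PH1 14,799.69; Unit PH2 10,317.56; Unit 3A 13,023.21; Unit 2A 7,490.98; Unit 5B 4,307.85; Unit 5A 10,690.72.
After rounding ($5): Unit PH1 $14,800; Unit PH2 $10,320; Unit 3A $13,025; Unit 2A $7,490; Unit 5B $4,310; Unit 5A $10,690. Sum = $60,635.
Difference $60,630 − $60,635 = −$5 applied to largest allocation (Unit PH1): Unit PH1 becomes $14,795.

Unit PH1: $14,795; Unit PH2: $10,320; Unit 3A: $13,025; Unit 2A: $7,490; Unit 5B: $4,310; Unit 5A: $10,690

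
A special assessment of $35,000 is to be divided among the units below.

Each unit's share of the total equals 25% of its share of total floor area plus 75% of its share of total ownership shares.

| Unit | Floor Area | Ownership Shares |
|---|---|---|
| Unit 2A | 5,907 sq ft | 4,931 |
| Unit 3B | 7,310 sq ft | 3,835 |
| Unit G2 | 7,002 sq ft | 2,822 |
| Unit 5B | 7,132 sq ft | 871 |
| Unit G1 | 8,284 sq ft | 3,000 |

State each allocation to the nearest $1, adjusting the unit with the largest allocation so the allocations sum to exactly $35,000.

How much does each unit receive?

Unit 2A: $9,824 · Unit 3B: $8,307 · Unit G2: $6,511 · Unit 5B: $3,230 · Unit G1: $7,128

Floor area total 35,635; ownership shares total 15,459.
Blended shares (25% floor area + 75% ownership shares): Unit 2A 0.2807; Unit 3B 0.2373; Unit G2 0.1860; Unit 5B 0.0923; Unit G1 0.2037.
Raw shares: Unit 2A 9,823.47; Unit 3B 8,306.92; Unit G2 6,511.18; Unit 5B 3,230.22; Unit G1 7,128.22.
Rounded to nearest $1: Unit 2A $9,823; Unit 3B $8,307; Unit G2 $6,511; Unit 5B $3,230; Unit G1 $7,128. Sum = $34,999.
Difference $35,000 − $34,999 = +$1 applied to largest allocation (Unit 2A): Unit 2A becomes $9,824.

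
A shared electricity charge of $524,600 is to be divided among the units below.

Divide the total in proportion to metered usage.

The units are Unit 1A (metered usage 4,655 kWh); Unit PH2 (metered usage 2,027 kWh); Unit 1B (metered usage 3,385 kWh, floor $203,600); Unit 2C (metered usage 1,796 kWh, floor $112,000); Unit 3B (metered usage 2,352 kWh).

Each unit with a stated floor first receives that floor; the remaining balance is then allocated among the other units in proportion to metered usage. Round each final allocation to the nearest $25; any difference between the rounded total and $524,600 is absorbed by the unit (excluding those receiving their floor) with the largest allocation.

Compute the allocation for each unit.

Unit 1A: $107,675 | Unit PH2: $46,900 | Unit 1B: $203,600 | Unit 2C: $112,000 | Unit 3B: $54,425

Fund the minimums — Unit 1B $203,600; Unit 2C $112,000. Balance $209,000.
Balance split over remaining metered usage 9,034: Unit 1A 107,692.61 → $107,700; Unit PH2 46,894.29 → $46,900; Unit 3B 54,413.11 → $54,425.
Rounding difference −$25 applied to Unit 1A → $107,675.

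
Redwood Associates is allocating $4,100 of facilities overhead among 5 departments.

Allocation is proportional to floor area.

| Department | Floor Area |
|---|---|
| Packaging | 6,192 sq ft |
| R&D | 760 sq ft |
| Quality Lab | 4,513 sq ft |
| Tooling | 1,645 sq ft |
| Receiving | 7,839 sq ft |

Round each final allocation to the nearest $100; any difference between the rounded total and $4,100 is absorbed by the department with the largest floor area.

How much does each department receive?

Combined floor area = 20,949.
Proportional shares: Packaging 6,192/20,949 × $4,100 = 1,211.86; R&D 760/20,949 × $4,100 = 148.74; Quality Lab 4,513/20,949 × $4,100 = 883.25; Tooling 1,645/20,949 × $4,100 = 321.95; Receiving 7,839/20,949 × $4,100 = 1,534.20.
Rounded to nearest $100: Packaging $1,200; R&D $100; Quality Lab $900; Tooling $300; Receiving $1,500. Sum = $4,000.
Difference $4,100 − $4,000 = +$100 applied to largest floor area (Receiving): Receiving becomes $1,600.

Packaging: $1,200 | R&D: $100 | Quality Lab: $900 | Tooling: $300 | Receiving: $1,600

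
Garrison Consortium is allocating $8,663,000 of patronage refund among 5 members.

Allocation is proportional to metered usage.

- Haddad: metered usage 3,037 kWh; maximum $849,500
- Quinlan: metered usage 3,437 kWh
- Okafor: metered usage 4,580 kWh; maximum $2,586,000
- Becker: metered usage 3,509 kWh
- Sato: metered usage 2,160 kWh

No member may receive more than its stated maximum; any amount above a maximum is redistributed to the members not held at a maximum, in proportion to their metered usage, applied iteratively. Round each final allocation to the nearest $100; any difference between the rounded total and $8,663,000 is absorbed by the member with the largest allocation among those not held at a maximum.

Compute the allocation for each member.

Haddad: $849,500 | Quinlan: $1,973,100 | Okafor: $2,586,000 | Becker: $2,014,400 | Sato: $1,240,000

Sum of metered usage: 16,723.
Pro-rata shares before constraints: Haddad 1,573,254.26; Quinlan 1,780,465.89; Okafor 2,372,573.10; Becker 1,817,763.98; Sato 1,118,942.77.
Cap binds for Haddad ($849,500); balance $7,813,500 reallocated over remaining metered usage 13,686.
Cap binds for Okafor ($2,586,000); balance $5,227,500 reallocated over remaining metered usage 9,106.
Shares after redistribution: Quinlan 1,973,085.60 → $1,973,100; Becker 2,014,418.79 → $2,014,400; Sato 1,239,995.61 → $1,240,000.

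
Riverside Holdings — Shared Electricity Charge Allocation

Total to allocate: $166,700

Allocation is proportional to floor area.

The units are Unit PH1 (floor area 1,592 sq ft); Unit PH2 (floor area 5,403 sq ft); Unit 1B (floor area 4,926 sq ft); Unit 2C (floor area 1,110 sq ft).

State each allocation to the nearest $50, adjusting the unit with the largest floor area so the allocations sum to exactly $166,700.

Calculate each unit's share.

Sum of floor area: 1,592 + 5,403 + 4,926 + 1,110 = 13,031.
Pro-rata amounts: Unit PH1 20,365.77; Unit PH2 69,118.26; Unit 1B 63,016.21; Unit 2C 14,199.75.
Rounded to nearest $50: Unit PH1 $20,350; Unit PH2 $69,100; Unit 1B $63,000; Unit 2C $14,200. Sum = $166,650.
Difference $166,700 − $166,650 = +$50 applied to largest floor area (Unit PH2): Unit PH2 becomes $69,150.

Unit PH1: $20,350 · Unit PH2: $69,150 · Unit 1B: $63,000 · Unit 2C: $14,200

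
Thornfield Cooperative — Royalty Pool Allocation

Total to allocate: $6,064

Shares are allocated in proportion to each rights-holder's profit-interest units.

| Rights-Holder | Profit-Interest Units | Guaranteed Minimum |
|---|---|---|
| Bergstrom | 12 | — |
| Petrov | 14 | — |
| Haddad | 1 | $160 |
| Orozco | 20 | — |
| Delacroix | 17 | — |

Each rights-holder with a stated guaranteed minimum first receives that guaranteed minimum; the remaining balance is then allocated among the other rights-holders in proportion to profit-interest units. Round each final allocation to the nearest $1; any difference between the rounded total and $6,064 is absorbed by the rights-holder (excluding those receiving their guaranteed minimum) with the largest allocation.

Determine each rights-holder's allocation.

Bergstrom: $1,125; Petrov: $1,312; Haddad: $160; Orozco: $1,874; Delacroix: $1,593

Guaranteed amounts: Haddad $160. Residual $5,904.
Residual split over remaining profit-interest units 63: Bergstrom 1,124.57 → $1,125; Petrov 1,312.00 → $1,312; Orozco 1,874.29 → $1,874; Delacroix 1,593.14 → $1,593.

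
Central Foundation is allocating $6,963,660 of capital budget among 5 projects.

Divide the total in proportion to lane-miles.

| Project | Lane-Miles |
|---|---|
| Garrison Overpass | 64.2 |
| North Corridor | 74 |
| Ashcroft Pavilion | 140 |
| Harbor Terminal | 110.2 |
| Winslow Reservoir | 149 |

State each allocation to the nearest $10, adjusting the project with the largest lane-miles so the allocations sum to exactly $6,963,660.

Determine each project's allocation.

Garrison Overpass: $831,910; North Corridor: $958,900; Ashcroft Pavilion: $1,814,130; Harbor Terminal: $1,427,980; Winslow Reservoir: $1,930,740

Lane-miles total: 537.4.
Unrounded shares: Garrison Overpass 64.2/537.4 × $6,963,660 = 831,907.28; North Corridor 74/537.4 × $6,963,660 = 958,896.24; Ashcroft Pavilion 140/537.4 × $6,963,660 = 1,814,128.02; Harbor Terminal 110.2/537.4 × $6,963,660 = 1,427,977.92; Winslow Reservoir 149/537.4 × $6,963,660 = 1,930,750.54.
After rounding ($10): Garrison Overpass $831,910; North Corridor $958,900; Ashcroft Pavilion $1,814,130; Harbor Terminal $1,427,980; Winslow Reservoir $1,930,750. Sum = $6,963,670.
Difference $6,963,660 − $6,963,670 = −$10 applied to largest lane-miles (Winslow Reservoir): Winslow Reservoir becomes $1,930,740.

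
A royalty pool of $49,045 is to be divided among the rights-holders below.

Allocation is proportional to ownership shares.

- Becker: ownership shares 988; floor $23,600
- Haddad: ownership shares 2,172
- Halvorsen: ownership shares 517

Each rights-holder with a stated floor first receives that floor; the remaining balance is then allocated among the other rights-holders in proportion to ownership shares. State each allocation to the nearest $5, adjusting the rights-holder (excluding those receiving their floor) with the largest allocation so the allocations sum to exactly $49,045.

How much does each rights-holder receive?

Minimums first: Becker $23,600. Remaining pool $25,445.
Remaining pool split over remaining ownership shares 2,689: Haddad 20,552.82 → $20,555; Halvorsen 4,892.18 → $4,890.

Becker: $23,600; Haddad: $20,555; Halvorsen: $4,890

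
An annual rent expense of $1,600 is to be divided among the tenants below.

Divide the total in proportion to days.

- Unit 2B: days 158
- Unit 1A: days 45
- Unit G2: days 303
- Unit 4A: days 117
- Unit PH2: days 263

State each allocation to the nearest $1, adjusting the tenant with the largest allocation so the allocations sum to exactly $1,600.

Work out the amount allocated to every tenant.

Unit 2B: $285 | Unit 1A: $81 | Unit G2: $548 | Unit 4A: $211 | Unit PH2: $475

Total days = 886.
Pro-rata amounts: Unit 2B 158/886 × $1,600 = 285.33; Unit 1A 45/886 × $1,600 = 81.26; Unit G2 303/886 × $1,600 = 547.18; Unit 4A 117/886 × $1,600 = 211.29; Unit PH2 263/886 × $1,600 = 474.94.
After rounding ($1): Unit 2B $285; Unit 1A $81; Unit G2 $547; Unit 4A $211; Unit PH2 $475. Sum = $1,599.
Difference $1,600 − $1,599 = +$1 applied to largest allocation (Unit G2): Unit G2 becomes $548.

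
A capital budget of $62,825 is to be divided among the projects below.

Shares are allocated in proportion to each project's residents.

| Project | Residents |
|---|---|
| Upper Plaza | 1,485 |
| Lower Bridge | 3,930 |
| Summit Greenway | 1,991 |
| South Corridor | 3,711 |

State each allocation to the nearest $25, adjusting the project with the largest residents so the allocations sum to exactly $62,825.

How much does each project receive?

Combined residents = 1,485 + 3,930 + 1,991 + 3,711 = 11,117.
Unrounded shares: Upper Plaza 8,392.11; Lower Bridge 22,209.43; Summit Greenway 11,251.65; South Corridor 20,971.81.
At nearest $25: Upper Plaza $8,400; Lower Bridge $22,200; Summit Greenway $11,250; South Corridor $20,975. Sum = $62,825.
No rounding difference to absorb.

Upper Plaza: $8,400; Lower Bridge: $22,200; Summit Greenway: $11,250; South Corridor: $20,975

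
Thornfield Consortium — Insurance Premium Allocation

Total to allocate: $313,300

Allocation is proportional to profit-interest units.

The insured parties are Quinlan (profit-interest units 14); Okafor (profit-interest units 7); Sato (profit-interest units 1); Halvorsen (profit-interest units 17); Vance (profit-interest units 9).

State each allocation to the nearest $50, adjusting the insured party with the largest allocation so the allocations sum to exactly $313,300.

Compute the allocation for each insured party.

Combined profit-interest units = 48.
Raw shares: Quinlan 14/48 × $313,300 = 91,379.17; Okafor 7/48 × $313,300 = 45,689.58; Sato 1/48 × $313,300 = 6,527.08; Halvorsen 17/48 × $313,300 = 110,960.42; Vance 9/48 × $313,300 = 58,743.75.
At nearest $50: Quinlan $91,400; Okafor $45,700; Sato $6,550; Halvorsen $110,950; Vance $58,750. Sum = $313,350.
Difference $313,300 − $313,350 = −$50 applied to largest allocation (Halvorsen): Halvorsen becomes $110,900.

Quinlan: $91,400 · Okafor: $45,700 · Sato: $6,550 · Halvorsen: $110,900 · Vance: $58,750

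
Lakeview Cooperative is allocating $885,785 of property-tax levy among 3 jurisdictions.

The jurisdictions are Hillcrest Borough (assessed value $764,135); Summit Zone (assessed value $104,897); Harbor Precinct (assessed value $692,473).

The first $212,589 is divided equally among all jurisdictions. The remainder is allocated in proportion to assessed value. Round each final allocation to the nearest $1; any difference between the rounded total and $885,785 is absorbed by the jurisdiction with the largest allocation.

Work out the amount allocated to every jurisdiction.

$212,589 shared equally gives $70,863 per jurisdiction.
Remainder $673,196 by assessed value (total 1,561,505): Hillcrest Borough 329,433.86 → $329,434; Summit Zone 45,223.19 → $45,223; Harbor Precinct 298,538.94 → $298,539.
Totals: Hillcrest Borough $70,863 + $329,434 = $400,297; Summit Zone $70,863 + $45,223 = $116,086; Harbor Precinct $70,863 + $298,539 = $369,402.

Hillcrest Borough: $400,297; Summit Zone: $116,086; Harbor Precinct: $369,402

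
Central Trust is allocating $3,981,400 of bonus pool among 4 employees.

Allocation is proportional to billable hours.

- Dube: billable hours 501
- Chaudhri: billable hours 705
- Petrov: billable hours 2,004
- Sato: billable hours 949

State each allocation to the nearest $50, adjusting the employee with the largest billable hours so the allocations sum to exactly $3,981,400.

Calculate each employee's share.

Dube: $479,600 | Chaudhri: $674,900 | Petrov: $1,918,400 | Sato: $908,500

Sum of billable hours: 501 + 705 + 2,004 + 949 = 4,159.
Pro-rata amounts: Dube 479,606.01; Chaudhri 674,894.69; Petrov 1,918,424.04; Sato 908,475.26.
At nearest $50: Dube $479,600; Chaudhri $674,900; Petrov $1,918,400; Sato $908,500. Sum = $3,981,400.
Rounded total matches; no reconciliation needed.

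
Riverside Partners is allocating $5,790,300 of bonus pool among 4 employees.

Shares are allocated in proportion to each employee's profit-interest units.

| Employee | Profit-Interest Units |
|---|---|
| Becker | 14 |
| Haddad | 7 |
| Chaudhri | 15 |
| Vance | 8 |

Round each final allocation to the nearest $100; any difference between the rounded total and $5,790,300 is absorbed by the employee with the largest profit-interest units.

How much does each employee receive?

Profit-interest units total: 44.
Raw shares: Becker 14/44 × $5,790,300 = 1,842,368.18; Haddad 7/44 × $5,790,300 = 921,184.09; Chaudhri 15/44 × $5,790,300 = 1,973,965.91; Vance 8/44 × $5,790,300 = 1,052,781.82.
At nearest $100: Becker $1,842,400; Haddad $921,200; Chaudhri $1,974,000; Vance $1,052,800. Sum = $5,790,400.
Difference $5,790,300 − $5,790,400 = −$100 applied to largest profit-interest units (Chaudhri): Chaudhri becomes $1,973,900.

Becker: $1,842,400 | Haddad: $921,200 | Chaudhri: $1,973,900 | Vance: $1,052,800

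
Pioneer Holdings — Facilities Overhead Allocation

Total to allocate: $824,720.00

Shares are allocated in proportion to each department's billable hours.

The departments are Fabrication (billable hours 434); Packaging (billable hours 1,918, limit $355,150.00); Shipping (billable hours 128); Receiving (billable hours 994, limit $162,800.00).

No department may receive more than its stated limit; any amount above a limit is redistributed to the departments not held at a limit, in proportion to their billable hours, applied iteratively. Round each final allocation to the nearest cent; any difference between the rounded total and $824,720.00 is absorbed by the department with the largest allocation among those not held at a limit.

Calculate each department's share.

Combined billable hours = 3,474.
Proportional shares (ignoring caps): Fabrication 103,030.6505; Packaging 455,329.0040; Shipping 30,386.9200; Receiving 235,973.4254.
Cap binds for Packaging ($355,150.00), Receiving ($162,800.00); balance $306,770.00 reallocated over remaining billable hours 562.
Shares after redistribution: Fabrication 236,900.6762 → $236,900.68; Shipping 69,869.3238 → $69,869.32.

Fabrication: $236,900.68 · Packaging: $355,150.00 · Shipping: $69,869.32 · Receiving: $162,800.00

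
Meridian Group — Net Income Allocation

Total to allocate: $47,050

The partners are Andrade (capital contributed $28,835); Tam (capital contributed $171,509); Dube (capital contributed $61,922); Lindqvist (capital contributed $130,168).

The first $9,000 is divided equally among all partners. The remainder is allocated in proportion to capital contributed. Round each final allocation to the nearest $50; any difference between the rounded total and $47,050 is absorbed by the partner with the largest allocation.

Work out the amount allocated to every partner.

Andrade: $5,050 | Tam: $18,900 | Dube: $8,250 | Lindqvist: $14,850

$9,000 shared equally gives $2,250 per partner.
Remainder $38,050 by capital contributed (total 392,434): Andrade 2,795.81 → $2,800; Tam 16,629.34 → $16,650; Dube 6,003.89 → $6,000; Lindqvist 12,620.96 → $12,600.
Totals: Andrade $2,250 + $2,800 = $5,050; Tam $2,250 + $16,650 = $18,900; Dube $2,250 + $6,000 = $8,250; Lindqvist $2,250 + $12,600 = $14,850.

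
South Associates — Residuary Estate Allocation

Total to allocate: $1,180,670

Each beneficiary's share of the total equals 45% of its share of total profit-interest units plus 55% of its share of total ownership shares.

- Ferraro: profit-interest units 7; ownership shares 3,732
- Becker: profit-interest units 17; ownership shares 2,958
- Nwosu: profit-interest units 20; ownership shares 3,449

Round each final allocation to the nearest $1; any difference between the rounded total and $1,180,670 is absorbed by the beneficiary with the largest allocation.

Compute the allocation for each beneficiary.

Totals — profit-interest units 44, ownership shares 10,139.
Combined weights (45% profit-interest units + 55% ownership shares): Ferraro 0.2740; Becker 0.3343; Nwosu 0.3916.
Unrounded shares: Ferraro 323,547.16; Becker 394,725.43; Nwosu 462,397.41.
Rounded to nearest $1: Ferraro $323,547; Becker $394,725; Nwosu $462,397. Sum = $1,180,669.
Difference $1,180,670 − $1,180,669 = +$1 applied to largest allocation (Nwosu): Nwosu becomes $462,398.

Ferraro: $323,547 | Becker: $394,725 | Nwosu: $462,398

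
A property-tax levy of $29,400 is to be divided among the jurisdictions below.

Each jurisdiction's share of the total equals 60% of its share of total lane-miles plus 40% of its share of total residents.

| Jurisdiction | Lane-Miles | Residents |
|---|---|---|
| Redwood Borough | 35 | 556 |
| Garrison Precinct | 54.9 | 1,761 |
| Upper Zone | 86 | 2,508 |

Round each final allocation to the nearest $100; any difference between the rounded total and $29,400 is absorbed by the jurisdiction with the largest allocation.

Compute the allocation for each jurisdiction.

Redwood Borough: $4,900 | Garrison Precinct: $9,800 | Upper Zone: $14,700

Lane-miles total 175.9; residents total 4,825.
Composite weights (60% lane-miles + 40% residents): Redwood Borough 0.1655; Garrison Precinct 0.3333; Upper Zone 0.5013.
Pro-rata amounts: Redwood Borough 4,865.09; Garrison Precinct 9,797.70; Upper Zone 14,737.21.
After rounding ($100): Redwood Borough $4,900; Garrison Precinct $9,800; Upper Zone $14,700. Sum = $29,400.
No rounding difference to absorb.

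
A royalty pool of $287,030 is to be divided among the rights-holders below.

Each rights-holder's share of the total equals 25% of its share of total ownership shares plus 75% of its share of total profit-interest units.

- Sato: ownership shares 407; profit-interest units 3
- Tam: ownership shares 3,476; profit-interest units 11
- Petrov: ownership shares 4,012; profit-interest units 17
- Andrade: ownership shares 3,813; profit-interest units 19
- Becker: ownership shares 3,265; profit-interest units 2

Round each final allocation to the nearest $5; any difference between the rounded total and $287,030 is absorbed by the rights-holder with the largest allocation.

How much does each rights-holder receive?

Ownership shares total 14,973; profit-interest units total 52.
Combined weights (25% ownership shares + 75% profit-interest units): Sato 0.0501; Tam 0.2167; Petrov 0.3122; Andrade 0.3377; Becker 0.0834.
Unrounded shares: Sato 14,370.10; Tam 62,197.00; Petrov 89,604.90; Andrade 96,930.91; Becker 23,927.09.
At nearest $5: Sato $14,370; Tam $62,195; Petrov $89,605; Andrade $96,930; Becker $23,925. Sum = $287,025.
Difference $287,030 − $287,025 = +$5 applied to largest allocation (Andrade): Andrade becomes $96,935.

Sato: $14,370 · Tam: $62,195 · Petrov: $89,605 · Andrade: $96,935 · Becker: $23,925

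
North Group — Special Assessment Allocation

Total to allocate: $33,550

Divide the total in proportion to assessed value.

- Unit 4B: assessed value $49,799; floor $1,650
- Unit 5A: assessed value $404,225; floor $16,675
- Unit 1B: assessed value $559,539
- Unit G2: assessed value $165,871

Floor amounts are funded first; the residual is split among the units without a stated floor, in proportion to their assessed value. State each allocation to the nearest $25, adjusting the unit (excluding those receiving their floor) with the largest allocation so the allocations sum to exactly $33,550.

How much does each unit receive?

Unit 4B: $1,650 | Unit 5A: $16,675 | Unit 1B: $11,750 | Unit G2: $3,475

Minimums first: Unit 4B $1,650; Unit 5A $16,675. Remaining pool $15,225.
Remaining pool split over remaining assessed value 725,410: Unit 1B 11,743.68 → $11,750; Unit G2 3,481.32 → $3,475.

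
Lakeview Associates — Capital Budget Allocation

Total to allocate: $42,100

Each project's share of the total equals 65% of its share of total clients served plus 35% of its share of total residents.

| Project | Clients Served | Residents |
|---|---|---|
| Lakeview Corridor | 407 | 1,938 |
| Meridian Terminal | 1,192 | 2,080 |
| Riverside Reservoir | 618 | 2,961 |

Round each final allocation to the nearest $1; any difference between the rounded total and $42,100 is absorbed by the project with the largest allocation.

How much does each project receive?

Lakeview Corridor: $9,115; Meridian Terminal: $19,105; Riverside Reservoir: $13,880

Totals — clients served 2,217, residents 6,979.
Blended shares (65% clients served + 35% residents): Lakeview Corridor 0.2165; Meridian Terminal 0.4538; Riverside Reservoir 0.3297.
Unrounded shares: Lakeview Corridor 9,115.47; Meridian Terminal 19,104.74; Riverside Reservoir 13,879.79.
Rounded to nearest $1: Lakeview Corridor $9,115; Meridian Terminal $19,105; Riverside Reservoir $13,880. Sum = $42,100.
Sum already equals the total — no adjustment.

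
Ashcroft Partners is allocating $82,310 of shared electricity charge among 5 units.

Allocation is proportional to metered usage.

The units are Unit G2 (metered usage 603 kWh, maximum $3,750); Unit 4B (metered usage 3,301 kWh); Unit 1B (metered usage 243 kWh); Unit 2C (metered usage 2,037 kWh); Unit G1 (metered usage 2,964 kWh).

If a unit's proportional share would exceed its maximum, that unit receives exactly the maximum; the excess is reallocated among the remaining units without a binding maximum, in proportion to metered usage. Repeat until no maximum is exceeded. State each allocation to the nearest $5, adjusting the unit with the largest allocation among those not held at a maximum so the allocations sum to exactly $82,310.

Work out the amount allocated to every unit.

Unit G2: $3,750 · Unit 4B: $30,345 · Unit 1B: $2,235 · Unit 2C: $18,730 · Unit G1: $27,250

Metered usage total: 9,148.
Proportional shares (ignoring caps): Unit G2 5,425.55; Unit 4B 29,701.06; Unit 1B 2,186.42; Unit 2C 18,328.10; Unit G1 26,668.87.
Cap binds for Unit G2 ($3,750); balance $78,560 reallocated over remaining metered usage 8,545.
Remaining shares: Unit 4B 30,348.34 → $30,350; Unit 1B 2,234.06 → $2,235; Unit 2C 18,727.53 → $18,730; Unit G1 27,250.07 → $27,250.
Rounding difference −$5 applied to Unit 4B → $30,345.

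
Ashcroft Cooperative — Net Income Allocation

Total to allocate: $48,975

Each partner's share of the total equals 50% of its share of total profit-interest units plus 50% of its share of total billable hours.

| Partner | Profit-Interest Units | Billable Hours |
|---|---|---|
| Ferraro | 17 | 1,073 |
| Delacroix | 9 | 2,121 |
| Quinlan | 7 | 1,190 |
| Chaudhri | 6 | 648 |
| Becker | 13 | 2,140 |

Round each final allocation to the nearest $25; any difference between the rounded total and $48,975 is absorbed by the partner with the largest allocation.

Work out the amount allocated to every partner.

Ferraro: $11,675 | Delacroix: $11,475 | Quinlan: $7,350 | Chaudhri: $5,050 | Becker: $13,425

Profit-interest units total 52; billable hours total 7,172.
Combined weights (50% profit-interest units + 50% billable hours): Ferraro 0.2383; Delacroix 0.2344; Quinlan 0.1503; Chaudhri 0.1029; Becker 0.2742.
Pro-rata amounts: Ferraro 11,669.09; Delacroix 11,479.99; Quinlan 7,359.43; Chaudhri 5,037.96; Becker 13,428.52.
Rounded to nearest $25: Ferraro $11,675; Delacroix $11,475; Quinlan $7,350; Chaudhri $5,050; Becker $13,425. Sum = $48,975.
Sum already equals the total — no adjustment.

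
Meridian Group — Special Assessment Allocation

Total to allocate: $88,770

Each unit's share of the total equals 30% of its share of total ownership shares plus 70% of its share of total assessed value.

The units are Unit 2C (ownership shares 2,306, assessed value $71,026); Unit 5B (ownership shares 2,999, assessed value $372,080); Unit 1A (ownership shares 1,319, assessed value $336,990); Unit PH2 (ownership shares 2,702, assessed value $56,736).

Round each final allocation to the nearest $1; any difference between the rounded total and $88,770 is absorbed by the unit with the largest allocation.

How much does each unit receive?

Totals — ownership shares 9,326, assessed value 836,832.
Composite weights (30% ownership shares + 70% assessed value): Unit 2C 0.1336; Unit 5B 0.4077; Unit 1A 0.3243; Unit PH2 0.1344.
Proportional shares: Unit 2C 11,858.97; Unit 5B 36,192.66; Unit 1A 28,789.70; Unit PH2 11,928.67.
At nearest $1: Unit 2C $11,859; Unit 5B $36,193; Unit 1A $28,790; Unit PH2 $11,929. Sum = $88,771.
Difference $88,770 − $88,771 = −$1 applied to largest allocation (Unit 5B): Unit 5B becomes $36,192.

Unit 2C: $11,859 · Unit 5B: $36,192 · Unit 1A: $28,790 · Unit PH2: $11,929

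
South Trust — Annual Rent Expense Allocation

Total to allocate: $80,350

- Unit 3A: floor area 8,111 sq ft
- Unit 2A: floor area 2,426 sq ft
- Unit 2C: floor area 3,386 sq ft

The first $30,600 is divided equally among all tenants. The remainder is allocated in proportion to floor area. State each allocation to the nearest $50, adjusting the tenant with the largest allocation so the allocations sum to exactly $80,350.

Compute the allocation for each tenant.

Unit 3A: $39,200 | Unit 2A: $18,850 | Unit 2C: $22,300

Equal tier: $30,600 ÷ 3 = $10,200 apiece.
Remainder $49,750 by floor area (total 13,923): Unit 3A 28,982.42 → $29,000; Unit 2A 8,668.64 → $8,650; Unit 2C 12,098.94 → $12,100.
Totals: Unit 3A $10,200 + $29,000 = $39,200; Unit 2A $10,200 + $8,650 = $18,850; Unit 2C $10,200 + $12,100 = $22,300.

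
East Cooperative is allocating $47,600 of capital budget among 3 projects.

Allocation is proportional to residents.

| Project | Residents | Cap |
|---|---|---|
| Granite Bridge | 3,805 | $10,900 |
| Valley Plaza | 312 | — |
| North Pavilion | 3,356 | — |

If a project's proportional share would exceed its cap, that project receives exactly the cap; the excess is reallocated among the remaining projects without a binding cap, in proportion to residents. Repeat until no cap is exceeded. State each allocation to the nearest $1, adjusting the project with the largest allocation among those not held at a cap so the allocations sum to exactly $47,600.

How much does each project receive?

Combined residents = 7,473.
Proportional shares (ignoring caps): Granite Bridge 24,236.32; Valley Plaza 1,987.31; North Pavilion 21,376.37.
Capped: Granite Bridge ($10,900); residual $36,700 reallocated over remaining residents 3,668.
Shares after redistribution: Valley Plaza 3,121.70 → $3,122; North Pavilion 33,578.30 → $33,578.

Granite Bridge: $10,900 | Valley Plaza: $3,122 | North Pavilion: $33,578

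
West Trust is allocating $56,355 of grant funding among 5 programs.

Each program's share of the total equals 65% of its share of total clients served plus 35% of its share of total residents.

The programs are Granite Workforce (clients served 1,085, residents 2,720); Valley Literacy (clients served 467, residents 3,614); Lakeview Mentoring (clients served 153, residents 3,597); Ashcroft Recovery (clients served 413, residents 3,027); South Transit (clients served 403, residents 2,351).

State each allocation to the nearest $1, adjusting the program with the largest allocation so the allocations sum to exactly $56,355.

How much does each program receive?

Granite Workforce: $19,269 · Valley Literacy: $11,442 · Lakeview Mentoring: $6,858 · Ashcroft Recovery: $9,901 · South Transit: $8,885

Clients served total 2,521; residents total 15,309.
Combined weights (65% clients served + 35% residents): Granite Workforce 0.3419; Valley Literacy 0.2030; Lakeview Mentoring 0.1217; Ashcroft Recovery 0.1757; South Transit 0.1577.
Raw shares: Granite Workforce 19,269.79; Valley Literacy 11,441.93; Lakeview Mentoring 6,857.53; Ashcroft Recovery 9,901.00; South Transit 8,884.74.
At nearest $1: Granite Workforce $19,270; Valley Literacy $11,442; Lakeview Mentoring $6,858; Ashcroft Recovery $9,901; South Transit $8,885. Sum = $56,356.
Difference $56,355 − $56,356 = −$1 applied to largest allocation (Granite Workforce): Granite Workforce becomes $19,269.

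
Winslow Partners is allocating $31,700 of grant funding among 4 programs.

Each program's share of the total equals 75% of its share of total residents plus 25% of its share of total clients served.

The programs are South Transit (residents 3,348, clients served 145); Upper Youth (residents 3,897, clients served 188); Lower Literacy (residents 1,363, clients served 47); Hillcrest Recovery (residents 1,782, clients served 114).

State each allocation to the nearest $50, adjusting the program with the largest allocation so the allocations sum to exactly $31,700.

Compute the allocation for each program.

Totals — residents 10,390, clients served 494.
Blended shares (75% residents + 25% clients served): South Transit 0.3151; Upper Youth 0.3764; Lower Literacy 0.1222; Hillcrest Recovery 0.1863.
Pro-rata amounts: South Transit 9,987.25; Upper Youth 11,933.33; Lower Literacy 3,872.89; Hillcrest Recovery 5,906.52.
After rounding ($50): South Transit $10,000; Upper Youth $11,950; Lower Literacy $3,850; Hillcrest Recovery $5,900. Sum = $31,700.
No rounding difference to absorb.

South Transit: $10,000 | Upper Youth: $11,950 | Lower Literacy: $3,850 | Hillcrest Recovery: $5,900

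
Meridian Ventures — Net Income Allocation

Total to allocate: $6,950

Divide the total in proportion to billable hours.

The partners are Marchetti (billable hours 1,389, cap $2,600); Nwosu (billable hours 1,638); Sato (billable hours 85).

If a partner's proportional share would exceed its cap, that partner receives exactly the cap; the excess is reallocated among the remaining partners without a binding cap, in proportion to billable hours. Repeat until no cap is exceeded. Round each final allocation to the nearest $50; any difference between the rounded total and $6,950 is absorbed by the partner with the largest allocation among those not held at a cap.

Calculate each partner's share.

Marchetti: $2,600 | Nwosu: $4,150 | Sato: $200

Sum of billable hours: 3,112.
Unconstrained shares: Marchetti 3,102.04; Nwosu 3,658.13; Sato 189.83.
Cap binds for Marchetti ($2,600); remaining pool $4,350 reallocated over remaining billable hours 1,723.
Remaining shares: Nwosu 4,135.40 → $4,150; Sato 214.60 → $200.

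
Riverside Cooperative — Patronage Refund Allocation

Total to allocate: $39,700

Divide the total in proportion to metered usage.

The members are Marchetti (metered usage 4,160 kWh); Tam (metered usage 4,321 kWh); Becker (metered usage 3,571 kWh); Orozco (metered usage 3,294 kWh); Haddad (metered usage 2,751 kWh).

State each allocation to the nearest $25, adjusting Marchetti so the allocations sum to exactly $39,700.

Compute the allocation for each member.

Marchetti: $9,150 | Tam: $9,475 | Becker: $7,825 | Orozco: $7,225 | Haddad: $6,025

Total metered usage = 18,097.
Pro-rata amounts: Marchetti 4,160/18,097 × $39,700 = 9,125.93; Tam 4,321/18,097 × $39,700 = 9,479.12; Becker 3,571/18,097 × $39,700 = 7,833.82; Orozco 3,294/18,097 × $39,700 = 7,226.16; Haddad 2,751/18,097 × $39,700 = 6,034.96.
After rounding ($25): Marchetti $9,125; Tam $9,475; Becker $7,825; Orozco $7,225; Haddad $6,025. Sum = $39,675.
Difference $39,700 − $39,675 = +$25 applied to Marchetti: Marchetti becomes $9,150.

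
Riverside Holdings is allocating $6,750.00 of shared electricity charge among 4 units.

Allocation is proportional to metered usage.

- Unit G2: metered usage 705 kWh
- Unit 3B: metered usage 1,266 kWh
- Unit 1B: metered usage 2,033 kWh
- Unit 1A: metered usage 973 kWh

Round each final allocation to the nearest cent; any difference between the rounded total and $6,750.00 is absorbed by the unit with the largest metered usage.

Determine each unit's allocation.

Unit G2: $956.15 | Unit 3B: $1,717.00 | Unit 1B: $2,757.23 | Unit 1A: $1,319.62

Total metered usage = 705 + 1,266 + 2,033 + 973 = 4,977.
Raw shares: Unit G2 956.1483; Unit 3B 1,716.9982; Unit 1B 2,757.2333; Unit 1A 1,319.6203.
At nearest cent: Unit G2 $956.15; Unit 3B $1,717.00; Unit 1B $2,757.23; Unit 1A $1,319.62. Sum = $6,750.00.
No rounding difference to absorb.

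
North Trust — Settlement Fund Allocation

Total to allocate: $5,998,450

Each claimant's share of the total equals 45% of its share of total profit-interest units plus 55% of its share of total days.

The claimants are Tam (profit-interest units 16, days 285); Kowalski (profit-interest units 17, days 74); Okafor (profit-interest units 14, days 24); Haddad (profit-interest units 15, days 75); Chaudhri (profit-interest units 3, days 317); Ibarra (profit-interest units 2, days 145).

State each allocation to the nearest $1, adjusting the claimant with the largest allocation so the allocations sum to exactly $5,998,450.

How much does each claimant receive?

Tam: $1,666,627 | Kowalski: $950,264 | Okafor: $650,098 | Haddad: $873,274 | Chaudhri: $1,257,636 | Ibarra: $600,551

Totals — profit-interest units 67, days 920.
Combined weights (45% profit-interest units + 55% days): Tam 0.2778; Kowalski 0.1584; Okafor 0.1084; Haddad 0.1456; Chaudhri 0.2097; Ibarra 0.1001.
Raw shares: Tam 1,666,628.07; Kowalski 950,263.86; Okafor 650,098.08; Haddad 873,273.70; Chaudhri 1,257,635.77; Ibarra 600,550.53.
At nearest $1: Tam $1,666,628; Kowalski $950,264; Okafor $650,098; Haddad $873,274; Chaudhri $1,257,636; Ibarra $600,551. Sum = $5,998,451.
Difference $5,998,450 − $5,998,451 = −$1 applied to largest allocation (Tam): Tam becomes $1,666,627.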